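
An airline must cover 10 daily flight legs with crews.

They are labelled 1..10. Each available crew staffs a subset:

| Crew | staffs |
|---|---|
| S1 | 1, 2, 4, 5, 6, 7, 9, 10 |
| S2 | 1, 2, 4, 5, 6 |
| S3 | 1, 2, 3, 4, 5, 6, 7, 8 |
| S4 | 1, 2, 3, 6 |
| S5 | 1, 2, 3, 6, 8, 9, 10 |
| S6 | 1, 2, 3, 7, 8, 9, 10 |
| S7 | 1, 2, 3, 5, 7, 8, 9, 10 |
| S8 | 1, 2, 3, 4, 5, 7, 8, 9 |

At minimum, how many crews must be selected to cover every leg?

Take {S2, S7}. Their union is {1, 2, 3, 4, 5, 6, 7, 8, 9, 10}, which is all 10 legs.
No single crew has all 10 legs (the largest, S1, has 8), so 2 is optimal.

2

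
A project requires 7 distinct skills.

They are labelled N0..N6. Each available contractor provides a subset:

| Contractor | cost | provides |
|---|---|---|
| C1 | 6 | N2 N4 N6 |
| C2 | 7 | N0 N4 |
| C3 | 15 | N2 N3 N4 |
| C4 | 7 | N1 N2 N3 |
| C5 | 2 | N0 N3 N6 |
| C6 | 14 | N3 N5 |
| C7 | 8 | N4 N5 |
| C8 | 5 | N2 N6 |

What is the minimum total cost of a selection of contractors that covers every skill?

C4, C5, C7 together cover every skill (C4 ∪ C5 ∪ C7 = {N0, N1, N2, N3, N4, N5, N6}); total cost 7 + 2 + 8 = 17.
The greedy pick C5, C1, C4, C7 costs 23; no covering selection beats 17.

17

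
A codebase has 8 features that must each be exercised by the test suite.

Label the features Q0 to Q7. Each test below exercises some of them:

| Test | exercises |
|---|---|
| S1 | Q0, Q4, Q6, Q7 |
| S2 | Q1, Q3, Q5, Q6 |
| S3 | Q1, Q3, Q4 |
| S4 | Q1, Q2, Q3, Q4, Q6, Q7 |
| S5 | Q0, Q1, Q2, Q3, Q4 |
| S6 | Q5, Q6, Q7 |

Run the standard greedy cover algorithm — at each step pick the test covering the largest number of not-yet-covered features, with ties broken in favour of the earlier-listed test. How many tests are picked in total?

3

Greedy: pick S4 (covers 6 new) → pick S1 (covers 1 new) → pick S2 (covers 1 new). Total picks: 3.
(The true minimum cover uses only 2 tests, so greedy is not optimal here.)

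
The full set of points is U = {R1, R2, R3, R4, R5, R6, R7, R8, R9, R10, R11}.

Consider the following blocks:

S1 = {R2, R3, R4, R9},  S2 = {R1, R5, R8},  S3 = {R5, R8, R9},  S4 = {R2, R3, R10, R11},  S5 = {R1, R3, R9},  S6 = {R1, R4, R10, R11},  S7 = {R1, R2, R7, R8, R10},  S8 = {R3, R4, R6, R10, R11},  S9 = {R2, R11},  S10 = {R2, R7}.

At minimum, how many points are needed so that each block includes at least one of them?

4

Take H = {R1, R7, R9, R11}. Each listed block contains at least one of these, so H is a hitting set of size 4.
No choice of 3 points meets every block, so 4 is the minimum.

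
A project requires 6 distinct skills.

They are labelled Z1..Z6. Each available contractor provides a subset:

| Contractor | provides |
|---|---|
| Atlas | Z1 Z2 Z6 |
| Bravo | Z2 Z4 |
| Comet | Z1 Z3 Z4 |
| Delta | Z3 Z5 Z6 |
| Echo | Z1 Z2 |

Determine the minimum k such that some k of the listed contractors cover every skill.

3

Take {Atlas, Bravo, Delta}. Their union is {Z1, Z2, Z3, Z4, Z5, Z6}, which is all 6 skills.
Only Delta contains Z5, so Delta is forced; the remaining 3 skills need at least 2 more contractors (each remaining contractor adds at most 2) — so at least 3 contractors are needed, and 3 is optimal.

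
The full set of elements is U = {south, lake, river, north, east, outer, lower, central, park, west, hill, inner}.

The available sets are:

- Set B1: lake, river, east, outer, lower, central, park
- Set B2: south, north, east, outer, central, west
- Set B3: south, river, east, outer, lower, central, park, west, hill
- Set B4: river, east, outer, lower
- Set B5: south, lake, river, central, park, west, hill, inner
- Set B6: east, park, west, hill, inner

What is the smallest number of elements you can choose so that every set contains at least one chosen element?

H = {lower, west} meets every set (each contains at least one member of H), and |H| = 2.
No single element lies in every set, so at least 2 are needed and 2 is optimal.

2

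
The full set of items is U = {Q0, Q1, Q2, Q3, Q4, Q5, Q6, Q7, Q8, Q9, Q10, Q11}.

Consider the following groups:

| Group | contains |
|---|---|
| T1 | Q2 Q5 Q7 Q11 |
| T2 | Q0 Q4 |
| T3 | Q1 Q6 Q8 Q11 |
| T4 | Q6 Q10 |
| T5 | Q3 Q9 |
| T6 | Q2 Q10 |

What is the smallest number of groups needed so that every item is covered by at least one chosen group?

5

T1 and T2 and T3 and T4 and T5 together: T1 ∪ T2 ∪ T3 ∪ T4 ∪ T5 = {Q0, Q1, Q2, Q3, Q4, Q5, Q6, Q7, Q8, Q9, Q10, Q11} — every item is covered.
No 4 of the 6 groups cover everything (all 15 combinations miss at least one item), so 5 is optimal.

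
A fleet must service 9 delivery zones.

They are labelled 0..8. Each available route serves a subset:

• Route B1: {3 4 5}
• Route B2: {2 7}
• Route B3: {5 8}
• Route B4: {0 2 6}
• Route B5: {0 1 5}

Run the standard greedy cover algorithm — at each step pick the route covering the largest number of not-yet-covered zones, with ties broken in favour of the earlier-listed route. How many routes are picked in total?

Greedy: pick B1 (covers 3 new) → pick B4 (covers 3 new) → pick B2 (covers 1 new) → pick B3 (covers 1 new) → pick B5 (covers 1 new). Total picks: 5.

5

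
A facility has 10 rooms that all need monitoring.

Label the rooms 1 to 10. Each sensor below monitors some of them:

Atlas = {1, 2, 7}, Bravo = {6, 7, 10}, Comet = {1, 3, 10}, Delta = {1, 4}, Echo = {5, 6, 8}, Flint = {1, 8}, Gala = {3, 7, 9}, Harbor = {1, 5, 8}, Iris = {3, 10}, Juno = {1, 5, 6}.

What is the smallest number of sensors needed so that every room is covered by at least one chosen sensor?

Take {Atlas, Bravo, Delta, Gala, Harbor}. Their union is {1, 2, 3, 4, 5, 6, 7, 8, 9, 10}, which is all 10 rooms.
No 4 of the 10 sensors cover everything (all 210 combinations miss at least one room), so 5 is optimal.

5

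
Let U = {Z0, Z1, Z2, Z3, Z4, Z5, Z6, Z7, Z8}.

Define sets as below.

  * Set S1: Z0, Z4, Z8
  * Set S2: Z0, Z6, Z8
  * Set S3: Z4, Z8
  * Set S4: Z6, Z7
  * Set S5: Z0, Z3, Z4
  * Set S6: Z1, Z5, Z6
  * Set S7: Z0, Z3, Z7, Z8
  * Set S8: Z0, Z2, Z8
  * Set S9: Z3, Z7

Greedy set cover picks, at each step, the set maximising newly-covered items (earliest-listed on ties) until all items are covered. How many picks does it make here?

Greedy: pick S7 (covers 4 new) → pick S6 (covers 3 new) → pick S1 (covers 1 new) → pick S8 (covers 1 new). Total picks: 4.

4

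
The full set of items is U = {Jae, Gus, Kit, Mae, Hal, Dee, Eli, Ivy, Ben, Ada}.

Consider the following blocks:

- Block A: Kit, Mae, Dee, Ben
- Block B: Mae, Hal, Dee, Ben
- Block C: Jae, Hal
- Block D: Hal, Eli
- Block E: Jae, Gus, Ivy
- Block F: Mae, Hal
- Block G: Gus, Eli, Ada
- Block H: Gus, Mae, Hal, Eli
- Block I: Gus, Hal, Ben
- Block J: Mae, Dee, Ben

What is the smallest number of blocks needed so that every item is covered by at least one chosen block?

4

A and E and G and I together: A ∪ E ∪ G ∪ I = {Jae, Gus, Kit, Mae, Hal, Dee, Eli, Ivy, Ben, Ada} — every item is covered.
No 3 of the 10 blocks cover everything (all 120 combinations miss at least one item), so 4 is optimal.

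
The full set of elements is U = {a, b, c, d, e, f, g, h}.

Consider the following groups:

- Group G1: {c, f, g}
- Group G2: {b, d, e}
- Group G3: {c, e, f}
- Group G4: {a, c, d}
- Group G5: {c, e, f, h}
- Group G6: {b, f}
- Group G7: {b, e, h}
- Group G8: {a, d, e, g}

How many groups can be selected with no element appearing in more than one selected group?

2

G4, G7 are pairwise disjoint (G4={a,c,d}; G7={b,e,h}).
Every remaining group overlaps one of these, and no 3 of the listed groups are pairwise disjoint, so 2 is the maximum.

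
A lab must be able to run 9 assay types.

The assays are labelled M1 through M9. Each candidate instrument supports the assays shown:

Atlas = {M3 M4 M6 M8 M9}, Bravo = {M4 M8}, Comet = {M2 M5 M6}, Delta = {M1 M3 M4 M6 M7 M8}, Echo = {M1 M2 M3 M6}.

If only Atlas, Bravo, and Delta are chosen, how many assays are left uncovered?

2

Union of Atlas, Bravo, Delta = {M1, M3, M4, M6, M7, M8, M9}.
Not covered: M2, M5 — 2 assays.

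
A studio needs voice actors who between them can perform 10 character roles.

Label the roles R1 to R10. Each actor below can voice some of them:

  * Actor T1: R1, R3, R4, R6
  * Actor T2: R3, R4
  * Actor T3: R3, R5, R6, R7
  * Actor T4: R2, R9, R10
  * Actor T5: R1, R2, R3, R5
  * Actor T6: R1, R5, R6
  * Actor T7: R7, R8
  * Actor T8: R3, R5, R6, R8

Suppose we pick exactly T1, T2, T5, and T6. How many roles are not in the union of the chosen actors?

4

Union of T1, T2, T5, T6 = {R1, R2, R3, R4, R5, R6}.
Not covered: R7, R8, R9, R10 — 4 roles.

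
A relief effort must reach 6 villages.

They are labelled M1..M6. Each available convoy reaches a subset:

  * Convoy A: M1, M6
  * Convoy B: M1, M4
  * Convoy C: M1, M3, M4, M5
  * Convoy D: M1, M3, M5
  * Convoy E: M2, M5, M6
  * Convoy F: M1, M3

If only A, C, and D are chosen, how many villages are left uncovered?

1

Union of A, C, D = {M1, M3, M4, M5, M6}.
Not covered: M2 — 1 village.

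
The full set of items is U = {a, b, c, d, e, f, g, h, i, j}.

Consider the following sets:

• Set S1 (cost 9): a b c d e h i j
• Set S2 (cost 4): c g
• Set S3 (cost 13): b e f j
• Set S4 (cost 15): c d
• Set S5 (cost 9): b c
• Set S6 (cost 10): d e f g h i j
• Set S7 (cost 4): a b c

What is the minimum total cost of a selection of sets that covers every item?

S6, S7 together cover every item (S6 ∪ S7 = {a, b, c, d, e, f, g, h, i, j}); total cost 10 + 4 = 14.
The greedy pick S1, S2, S6 costs 23; no covering selection beats 14.

14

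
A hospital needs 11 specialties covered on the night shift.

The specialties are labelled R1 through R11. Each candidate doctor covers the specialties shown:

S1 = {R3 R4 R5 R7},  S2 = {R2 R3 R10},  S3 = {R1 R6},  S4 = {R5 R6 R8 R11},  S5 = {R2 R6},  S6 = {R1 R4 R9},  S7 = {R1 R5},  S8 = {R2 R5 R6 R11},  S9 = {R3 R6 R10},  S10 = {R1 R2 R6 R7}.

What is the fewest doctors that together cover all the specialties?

S2 and S4 and S6 and S10 together: S2 ∪ S4 ∪ S6 ∪ S10 = {R1, R2, R3, R4, R5, R6, R7, R8, R9, R10, R11} — every specialty is covered.
Only S4 contains R8, so S4 is forced; the remaining 7 specialties need at least 3 more doctors (each remaining doctor adds at most 3) — so at least 4 doctors are needed, and 4 is optimal.

4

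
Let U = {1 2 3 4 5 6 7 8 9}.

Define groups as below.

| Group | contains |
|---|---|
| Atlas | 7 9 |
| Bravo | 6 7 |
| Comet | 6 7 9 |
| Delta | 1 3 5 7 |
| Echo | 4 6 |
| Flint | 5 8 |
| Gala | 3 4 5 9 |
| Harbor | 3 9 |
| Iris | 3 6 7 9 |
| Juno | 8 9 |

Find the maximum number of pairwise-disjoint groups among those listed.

3

Echo, Flint, Harbor are pairwise disjoint (Echo={4,6}; Flint={5,8}; Harbor={3,9}).
Every remaining group overlaps one of these, and no 4 of the listed groups are pairwise disjoint, so 3 is the maximum.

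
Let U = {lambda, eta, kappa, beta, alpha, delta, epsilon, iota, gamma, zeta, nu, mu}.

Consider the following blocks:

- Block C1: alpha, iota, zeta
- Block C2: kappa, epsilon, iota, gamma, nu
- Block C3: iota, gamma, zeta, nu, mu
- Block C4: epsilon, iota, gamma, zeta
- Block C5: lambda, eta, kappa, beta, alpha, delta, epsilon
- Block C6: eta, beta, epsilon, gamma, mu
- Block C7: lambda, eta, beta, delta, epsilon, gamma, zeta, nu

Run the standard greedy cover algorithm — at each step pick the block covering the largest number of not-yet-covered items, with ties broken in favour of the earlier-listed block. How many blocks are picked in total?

4

Greedy: pick C7 (covers 8 new) → pick C1 (covers 2 new) → pick C2 (covers 1 new) → pick C3 (covers 1 new). Total picks: 4.
(The true minimum cover uses only 2 blocks, so greedy is not optimal here.)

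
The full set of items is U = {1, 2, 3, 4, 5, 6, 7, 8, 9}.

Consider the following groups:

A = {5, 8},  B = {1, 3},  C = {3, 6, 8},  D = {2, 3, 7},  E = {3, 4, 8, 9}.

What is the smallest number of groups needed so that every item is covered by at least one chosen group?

A, B, C, D, and E cover everything between them: the union {1, 2, 3, 4, 5, 6, 7, 8, 9} is all of U.
No 4 of the 5 groups cover everything (all 5 combinations miss at least one item), so 5 is optimal.

5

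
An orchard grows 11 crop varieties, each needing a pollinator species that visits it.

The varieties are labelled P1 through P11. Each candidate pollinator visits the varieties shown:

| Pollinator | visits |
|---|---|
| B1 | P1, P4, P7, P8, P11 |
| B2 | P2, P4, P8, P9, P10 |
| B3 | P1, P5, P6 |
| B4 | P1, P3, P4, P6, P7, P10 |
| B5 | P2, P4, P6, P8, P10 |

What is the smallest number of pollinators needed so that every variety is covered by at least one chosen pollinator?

4

B1 and B2 and B3 and B4 together: B1 ∪ B2 ∪ B3 ∪ B4 = {P1, P2, P3, P4, P5, P6, P7, P8, P9, P10, P11} — every variety is covered.
No 3 of the 5 pollinators cover everything (all 10 combinations miss at least one variety), so 4 is optimal.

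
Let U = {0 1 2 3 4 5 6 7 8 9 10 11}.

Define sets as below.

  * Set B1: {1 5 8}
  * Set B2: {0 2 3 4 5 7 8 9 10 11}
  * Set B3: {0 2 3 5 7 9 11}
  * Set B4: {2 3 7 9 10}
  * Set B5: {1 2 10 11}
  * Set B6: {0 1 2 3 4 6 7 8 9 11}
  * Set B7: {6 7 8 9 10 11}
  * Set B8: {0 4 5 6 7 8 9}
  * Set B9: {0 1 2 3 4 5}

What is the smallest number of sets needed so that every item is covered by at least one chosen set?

2

B2 and B6 cover everything between them: the union {0, 1, 2, 3, 4, 5, 6, 7, 8, 9, 10, 11} is all of U.
No single set has all 12 items (the largest, B2, has 10), so 2 is optimal.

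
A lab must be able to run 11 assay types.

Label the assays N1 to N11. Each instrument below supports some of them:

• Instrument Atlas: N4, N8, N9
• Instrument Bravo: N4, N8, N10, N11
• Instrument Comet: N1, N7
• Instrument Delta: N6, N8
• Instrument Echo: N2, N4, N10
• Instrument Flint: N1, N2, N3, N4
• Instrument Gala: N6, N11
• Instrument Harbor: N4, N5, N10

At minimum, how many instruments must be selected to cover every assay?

5

Take {Atlas, Comet, Flint, Gala, Harbor}. Their union is {N1, N2, N3, N4, N5, N6, N7, N8, N9, N10, N11}, which is all 11 assays.
No 4 of the 8 instruments cover everything (all 70 combinations miss at least one assay), so 5 is optimal.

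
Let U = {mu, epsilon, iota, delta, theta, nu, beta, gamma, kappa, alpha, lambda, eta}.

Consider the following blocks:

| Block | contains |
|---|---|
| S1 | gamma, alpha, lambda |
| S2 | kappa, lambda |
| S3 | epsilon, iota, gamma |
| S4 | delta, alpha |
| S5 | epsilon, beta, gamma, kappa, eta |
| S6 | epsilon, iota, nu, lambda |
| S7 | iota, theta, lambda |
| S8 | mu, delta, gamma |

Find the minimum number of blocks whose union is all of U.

Take {S4, S5, S6, S7, S8}. Their union is {mu, epsilon, iota, delta, theta, nu, beta, gamma, kappa, alpha, lambda, eta}, which is all 12 elements.
No 4 of the 8 blocks cover everything (all 70 combinations miss at least one element), so 5 is optimal.

5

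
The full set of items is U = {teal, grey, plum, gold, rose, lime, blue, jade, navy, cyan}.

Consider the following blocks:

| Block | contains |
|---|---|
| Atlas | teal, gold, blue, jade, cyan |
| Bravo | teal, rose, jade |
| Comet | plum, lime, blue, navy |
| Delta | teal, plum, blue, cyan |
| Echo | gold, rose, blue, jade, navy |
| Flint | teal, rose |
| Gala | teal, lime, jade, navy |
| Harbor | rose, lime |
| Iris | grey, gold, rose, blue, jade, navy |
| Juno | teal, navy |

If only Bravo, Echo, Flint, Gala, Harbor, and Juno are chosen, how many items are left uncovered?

3

Union of Bravo, Echo, Flint, Gala, Harbor, Juno = {teal, gold, rose, lime, blue, jade, navy}.
Not covered: grey, plum, cyan — 3 items.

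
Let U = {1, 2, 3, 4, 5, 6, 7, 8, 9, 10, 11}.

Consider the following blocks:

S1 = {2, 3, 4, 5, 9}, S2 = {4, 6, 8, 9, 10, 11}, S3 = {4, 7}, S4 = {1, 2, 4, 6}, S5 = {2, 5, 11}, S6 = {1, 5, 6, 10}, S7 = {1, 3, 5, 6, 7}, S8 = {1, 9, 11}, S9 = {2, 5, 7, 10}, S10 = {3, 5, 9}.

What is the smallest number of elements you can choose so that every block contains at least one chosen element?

3

The 3 elements {1, 4, 5} hit every block.
No choice of 2 elements meets every block, so 3 is the minimum.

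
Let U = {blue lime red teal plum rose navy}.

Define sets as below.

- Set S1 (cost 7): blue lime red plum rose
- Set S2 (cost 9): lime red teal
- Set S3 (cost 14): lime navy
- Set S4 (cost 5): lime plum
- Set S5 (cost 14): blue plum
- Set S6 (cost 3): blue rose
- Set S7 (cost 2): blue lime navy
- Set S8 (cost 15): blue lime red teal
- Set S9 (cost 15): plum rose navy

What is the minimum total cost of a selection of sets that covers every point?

S1, S2, S7 together cover every point (S1 ∪ S2 ∪ S7 = {blue, lime, red, teal, plum, rose, navy}); total cost 7 + 9 + 2 = 18.
No covering selection has total cost below 18.

18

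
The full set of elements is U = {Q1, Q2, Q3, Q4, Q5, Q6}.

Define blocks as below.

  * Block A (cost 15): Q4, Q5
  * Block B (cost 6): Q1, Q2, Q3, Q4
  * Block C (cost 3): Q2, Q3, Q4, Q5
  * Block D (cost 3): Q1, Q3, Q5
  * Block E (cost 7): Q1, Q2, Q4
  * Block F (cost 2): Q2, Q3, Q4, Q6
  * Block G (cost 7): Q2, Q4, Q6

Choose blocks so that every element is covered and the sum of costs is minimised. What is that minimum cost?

D, F together cover every element (D ∪ F = {Q1, Q2, Q3, Q4, Q5, Q6}); total cost 3 + 2 = 5.
No covering selection has total cost below 5.

5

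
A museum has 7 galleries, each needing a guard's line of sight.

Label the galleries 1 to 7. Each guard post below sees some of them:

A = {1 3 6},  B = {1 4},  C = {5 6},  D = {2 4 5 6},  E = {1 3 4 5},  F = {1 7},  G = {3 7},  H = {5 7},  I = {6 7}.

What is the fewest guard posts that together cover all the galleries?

3

D and E and F together: D ∪ E ∪ F = {1, 2, 3, 4, 5, 6, 7} — every gallery is covered.
Only D contains 2, so D is forced; the remaining 3 galleries need at least 2 more guard posts (each remaining guard post adds at most 2) — so at least 3 guard posts are needed, and 3 is optimal.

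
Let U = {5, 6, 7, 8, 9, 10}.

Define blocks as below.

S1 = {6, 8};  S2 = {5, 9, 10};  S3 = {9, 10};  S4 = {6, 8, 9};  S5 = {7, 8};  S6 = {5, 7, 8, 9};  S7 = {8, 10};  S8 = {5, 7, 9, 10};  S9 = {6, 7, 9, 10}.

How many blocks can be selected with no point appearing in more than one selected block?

S1, S2 are pairwise disjoint (S1={6,8}; S2={5,9,10}).
Every remaining block overlaps one of these, and no 3 of the listed blocks are pairwise disjoint, so 2 is the maximum.

2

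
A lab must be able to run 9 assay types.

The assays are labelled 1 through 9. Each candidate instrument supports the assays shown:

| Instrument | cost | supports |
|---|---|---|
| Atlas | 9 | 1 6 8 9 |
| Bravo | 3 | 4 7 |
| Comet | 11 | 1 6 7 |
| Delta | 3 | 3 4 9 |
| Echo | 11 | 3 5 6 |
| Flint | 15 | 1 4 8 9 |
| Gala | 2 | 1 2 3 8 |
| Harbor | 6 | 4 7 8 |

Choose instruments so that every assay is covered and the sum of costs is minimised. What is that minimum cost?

Bravo, Delta, Echo, Gala together cover every assay (Bravo ∪ Delta ∪ Echo ∪ Gala = {1, 2, 3, 4, 5, 6, 7, 8, 9}); total cost 3 + 3 + 11 + 2 = 19.
No covering selection has total cost below 19.

19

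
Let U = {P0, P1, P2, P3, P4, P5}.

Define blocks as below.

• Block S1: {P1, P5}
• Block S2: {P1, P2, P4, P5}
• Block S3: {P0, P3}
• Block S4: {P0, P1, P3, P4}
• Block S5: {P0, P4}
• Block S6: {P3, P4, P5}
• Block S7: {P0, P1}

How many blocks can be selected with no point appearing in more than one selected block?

2

S2, S3 are pairwise disjoint (S2={P1,P2,P4,P5}; S3={P0,P3}).
Every remaining block overlaps one of these, and no 3 of the listed blocks are pairwise disjoint, so 2 is the maximum.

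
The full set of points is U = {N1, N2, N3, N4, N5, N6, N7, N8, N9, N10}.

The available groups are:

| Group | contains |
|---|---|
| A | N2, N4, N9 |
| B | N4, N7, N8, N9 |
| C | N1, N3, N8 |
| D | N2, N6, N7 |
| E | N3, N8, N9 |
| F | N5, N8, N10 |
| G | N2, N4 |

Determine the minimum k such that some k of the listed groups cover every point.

4

B and C and D and F together: B ∪ C ∪ D ∪ F = {N1, N2, N3, N4, N5, N6, N7, N8, N9, N10} — every point is covered.
Only C contains N1, so C is forced; the remaining 7 points need at least 3 more groups (each remaining group adds at most 3) — so at least 4 groups are needed, and 4 is optimal.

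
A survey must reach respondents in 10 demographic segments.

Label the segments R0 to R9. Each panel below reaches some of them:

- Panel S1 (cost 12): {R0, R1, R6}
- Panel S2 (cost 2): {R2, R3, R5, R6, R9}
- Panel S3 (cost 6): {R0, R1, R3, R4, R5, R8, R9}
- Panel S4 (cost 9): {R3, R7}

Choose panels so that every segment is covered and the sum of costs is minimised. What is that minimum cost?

17

S2, S3, S4 together cover every segment (S2 ∪ S3 ∪ S4 = {R0, R1, R2, R3, R4, R5, R6, R7, R8, R9}); total cost 2 + 6 + 9 = 17.
No covering selection has total cost below 17.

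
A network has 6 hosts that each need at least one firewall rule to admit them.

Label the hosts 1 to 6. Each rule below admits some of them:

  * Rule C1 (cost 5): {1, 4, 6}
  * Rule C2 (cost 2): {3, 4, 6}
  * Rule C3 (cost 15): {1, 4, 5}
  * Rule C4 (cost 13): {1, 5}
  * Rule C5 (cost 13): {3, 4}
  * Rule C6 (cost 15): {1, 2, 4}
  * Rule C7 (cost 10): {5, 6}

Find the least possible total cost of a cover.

C2, C6, C7 together cover every host (C2 ∪ C6 ∪ C7 = {1, 2, 3, 4, 5, 6}); total cost 2 + 15 + 10 = 27.
The greedy pick C2, C1, C7, C6 costs 32; no covering selection beats 27.

27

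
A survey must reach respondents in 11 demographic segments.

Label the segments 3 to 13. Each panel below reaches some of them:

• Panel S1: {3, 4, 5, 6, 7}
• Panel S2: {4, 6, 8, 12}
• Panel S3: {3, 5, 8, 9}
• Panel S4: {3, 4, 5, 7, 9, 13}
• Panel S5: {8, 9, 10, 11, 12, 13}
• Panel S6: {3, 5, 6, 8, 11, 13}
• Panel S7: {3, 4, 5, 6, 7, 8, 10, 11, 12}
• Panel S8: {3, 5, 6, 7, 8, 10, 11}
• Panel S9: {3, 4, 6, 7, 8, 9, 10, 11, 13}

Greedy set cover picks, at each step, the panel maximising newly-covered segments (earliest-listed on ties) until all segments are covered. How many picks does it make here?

Greedy: pick S7 (covers 9 new) → pick S4 (covers 2 new). Total picks: 2.

2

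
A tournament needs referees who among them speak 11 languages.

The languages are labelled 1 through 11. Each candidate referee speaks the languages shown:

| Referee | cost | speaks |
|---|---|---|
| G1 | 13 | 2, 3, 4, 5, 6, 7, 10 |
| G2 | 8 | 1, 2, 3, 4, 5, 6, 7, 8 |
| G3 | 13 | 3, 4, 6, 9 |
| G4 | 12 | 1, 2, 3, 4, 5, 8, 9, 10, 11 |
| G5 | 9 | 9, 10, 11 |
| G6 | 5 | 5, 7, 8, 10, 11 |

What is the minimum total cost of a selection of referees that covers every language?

17

G2, G5 together cover every language (G2 ∪ G5 = {1, 2, 3, 4, 5, 6, 7, 8, 9, 10, 11}); total cost 8 + 9 = 17.
The greedy pick G2, G6, G5 costs 22; no covering selection beats 17.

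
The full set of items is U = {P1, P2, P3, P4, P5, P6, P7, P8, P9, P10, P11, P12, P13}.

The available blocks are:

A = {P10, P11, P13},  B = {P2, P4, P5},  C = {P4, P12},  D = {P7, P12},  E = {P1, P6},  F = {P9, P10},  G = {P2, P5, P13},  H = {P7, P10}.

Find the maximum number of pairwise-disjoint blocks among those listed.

4

A, B, D, E are pairwise disjoint (A={P10,P11,P13}; B={P2,P4,P5}; D={P7,P12}; E={P1,P6}).
Every remaining block overlaps one of these, and no 5 of the listed blocks are pairwise disjoint, so 4 is the maximum.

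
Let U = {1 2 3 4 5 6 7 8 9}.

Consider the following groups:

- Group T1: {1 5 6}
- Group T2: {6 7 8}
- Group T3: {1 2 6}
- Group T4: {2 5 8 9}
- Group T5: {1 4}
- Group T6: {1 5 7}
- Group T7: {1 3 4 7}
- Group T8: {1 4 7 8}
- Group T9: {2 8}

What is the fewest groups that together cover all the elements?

3

T2 and T4 and T7 together: T2 ∪ T4 ∪ T7 = {1, 2, 3, 4, 5, 6, 7, 8, 9} — every element is covered.
Each group has at most 4 elements, and 2·4 = 8 < 9 — so at least 3 groups are needed, and 3 is optimal.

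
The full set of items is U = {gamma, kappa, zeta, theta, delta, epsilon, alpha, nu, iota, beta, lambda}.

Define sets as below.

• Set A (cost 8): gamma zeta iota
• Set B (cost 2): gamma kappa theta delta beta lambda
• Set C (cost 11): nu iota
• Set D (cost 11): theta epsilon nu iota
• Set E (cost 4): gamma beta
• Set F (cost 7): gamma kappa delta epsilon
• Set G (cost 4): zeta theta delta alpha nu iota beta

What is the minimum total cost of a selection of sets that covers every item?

13

B, F, G together cover every item (B ∪ F ∪ G = {gamma, kappa, zeta, theta, delta, epsilon, alpha, nu, iota, beta, lambda}); total cost 2 + 7 + 4 = 13.
No covering selection has total cost below 13.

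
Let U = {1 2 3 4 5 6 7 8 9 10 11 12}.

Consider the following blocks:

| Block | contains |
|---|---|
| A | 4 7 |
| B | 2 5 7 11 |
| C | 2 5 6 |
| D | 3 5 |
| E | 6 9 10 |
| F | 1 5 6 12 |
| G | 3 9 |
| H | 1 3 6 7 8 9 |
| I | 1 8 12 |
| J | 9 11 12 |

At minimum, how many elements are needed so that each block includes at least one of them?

4

The 4 elements {5, 7, 9, 12} hit every block.
The blocks A, C, G, I are pairwise disjoint, so any hitting set needs a separate element for each — at least 4. Hence 4 is optimal.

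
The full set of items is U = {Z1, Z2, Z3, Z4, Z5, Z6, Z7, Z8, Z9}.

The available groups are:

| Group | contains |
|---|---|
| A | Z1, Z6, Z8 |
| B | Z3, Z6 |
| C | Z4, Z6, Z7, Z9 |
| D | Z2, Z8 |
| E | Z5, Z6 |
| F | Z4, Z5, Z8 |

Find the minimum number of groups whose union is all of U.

5

A, B, C, D, and E cover everything between them: the union {Z1, Z2, Z3, Z4, Z5, Z6, Z7, Z8, Z9} is all of U.
No 4 of the 6 groups cover everything (all 15 combinations miss at least one item), so 5 is optimal.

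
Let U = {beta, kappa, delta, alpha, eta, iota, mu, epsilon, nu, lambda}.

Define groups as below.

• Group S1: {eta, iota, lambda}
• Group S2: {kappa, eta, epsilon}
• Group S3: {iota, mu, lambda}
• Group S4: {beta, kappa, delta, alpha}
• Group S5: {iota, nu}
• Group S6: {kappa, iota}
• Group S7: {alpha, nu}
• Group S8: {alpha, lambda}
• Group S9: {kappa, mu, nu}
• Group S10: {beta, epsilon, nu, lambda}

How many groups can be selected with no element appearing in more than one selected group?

3

S2, S5, S8 are pairwise disjoint (S2={kappa,eta,epsilon}; S5={iota,nu}; S8={alpha,lambda}).
Every remaining group overlaps one of these, and no 4 of the listed groups are pairwise disjoint, so 3 is the maximum.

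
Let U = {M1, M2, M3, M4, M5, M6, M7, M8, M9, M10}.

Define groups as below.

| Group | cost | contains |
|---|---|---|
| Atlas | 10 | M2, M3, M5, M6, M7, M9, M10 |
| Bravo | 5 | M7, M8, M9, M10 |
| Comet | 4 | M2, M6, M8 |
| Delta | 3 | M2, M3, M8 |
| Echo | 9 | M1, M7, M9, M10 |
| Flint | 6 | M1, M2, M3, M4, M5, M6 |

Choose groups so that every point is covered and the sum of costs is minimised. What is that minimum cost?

11

Bravo, Flint together cover every point (Bravo ∪ Flint = {M1, M2, M3, M4, M5, M6, M7, M8, M9, M10}); total cost 5 + 6 = 11.
The greedy pick Delta, Flint, Bravo costs 14; no covering selection beats 11.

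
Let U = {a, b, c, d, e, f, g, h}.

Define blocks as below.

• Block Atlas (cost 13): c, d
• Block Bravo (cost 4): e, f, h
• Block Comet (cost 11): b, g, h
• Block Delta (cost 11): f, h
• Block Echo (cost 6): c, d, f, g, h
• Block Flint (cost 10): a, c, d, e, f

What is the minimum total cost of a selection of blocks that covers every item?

21

Comet, Flint together cover every item (Comet ∪ Flint = {a, b, c, d, e, f, g, h}); total cost 11 + 10 = 21.
The greedy pick Echo, Bravo, Flint, Comet costs 31; no covering selection beats 21.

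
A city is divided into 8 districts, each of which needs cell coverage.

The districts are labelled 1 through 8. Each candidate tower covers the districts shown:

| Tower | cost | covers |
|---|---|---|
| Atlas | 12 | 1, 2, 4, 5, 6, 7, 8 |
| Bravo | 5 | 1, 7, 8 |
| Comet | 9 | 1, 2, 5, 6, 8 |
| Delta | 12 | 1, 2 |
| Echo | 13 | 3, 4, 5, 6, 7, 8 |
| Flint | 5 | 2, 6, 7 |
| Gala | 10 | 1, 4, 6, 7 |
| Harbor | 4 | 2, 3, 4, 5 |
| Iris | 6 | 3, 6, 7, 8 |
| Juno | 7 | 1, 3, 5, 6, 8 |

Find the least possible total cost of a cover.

14

Bravo, Flint, Harbor together cover every district (Bravo ∪ Flint ∪ Harbor = {1, 2, 3, 4, 5, 6, 7, 8}); total cost 5 + 5 + 4 = 14.
No covering selection has total cost below 14.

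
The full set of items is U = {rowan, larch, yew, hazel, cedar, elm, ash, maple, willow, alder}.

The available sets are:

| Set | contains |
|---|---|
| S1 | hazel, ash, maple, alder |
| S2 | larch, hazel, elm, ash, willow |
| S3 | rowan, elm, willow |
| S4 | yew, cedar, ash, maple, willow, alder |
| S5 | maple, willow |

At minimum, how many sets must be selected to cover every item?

Take {S2, S3, S4}. Their union is {rowan, larch, yew, hazel, cedar, elm, ash, maple, willow, alder}, which is all 10 items.
Only S3 contains rowan, so S3 is forced; the remaining 7 items need at least 2 more sets (each remaining set adds at most 5) — so at least 3 sets are needed, and 3 is optimal.

3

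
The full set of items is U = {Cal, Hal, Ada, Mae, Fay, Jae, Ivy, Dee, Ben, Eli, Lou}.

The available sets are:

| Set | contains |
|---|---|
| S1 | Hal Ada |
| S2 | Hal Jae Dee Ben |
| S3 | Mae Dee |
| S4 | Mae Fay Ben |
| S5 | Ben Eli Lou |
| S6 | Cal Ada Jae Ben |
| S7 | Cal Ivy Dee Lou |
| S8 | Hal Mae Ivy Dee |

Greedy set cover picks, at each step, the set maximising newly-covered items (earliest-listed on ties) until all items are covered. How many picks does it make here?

Greedy: pick S2 (covers 4 new) → pick S7 (covers 3 new) → pick S4 (covers 2 new) → pick S1 (covers 1 new) → pick S5 (covers 1 new). Total picks: 5.
(The true minimum cover uses only 4 sets, so greedy is not optimal here.)

5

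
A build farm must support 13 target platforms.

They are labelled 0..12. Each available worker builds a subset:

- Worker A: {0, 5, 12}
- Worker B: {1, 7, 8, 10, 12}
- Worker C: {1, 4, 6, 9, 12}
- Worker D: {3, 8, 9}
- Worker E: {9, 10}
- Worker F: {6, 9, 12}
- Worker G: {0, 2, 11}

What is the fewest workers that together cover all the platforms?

5

A and B and C and D and G together: A ∪ B ∪ C ∪ D ∪ G = {0, 1, 2, 3, 4, 5, 6, 7, 8, 9, 10, 11, 12} — every platform is covered.
No 4 of the 7 workers cover everything (all 35 combinations miss at least one platform), so 5 is optimal.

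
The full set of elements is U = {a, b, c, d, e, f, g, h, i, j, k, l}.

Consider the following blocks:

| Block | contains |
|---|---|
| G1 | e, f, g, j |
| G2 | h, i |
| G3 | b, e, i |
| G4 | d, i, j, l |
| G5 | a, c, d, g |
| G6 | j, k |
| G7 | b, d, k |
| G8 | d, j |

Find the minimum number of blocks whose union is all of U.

5

Take {G1, G2, G4, G5, G7}. Their union is {a, b, c, d, e, f, g, h, i, j, k, l}, which is all 12 elements.
No 4 of the 8 blocks cover everything (all 70 combinations miss at least one element), so 5 is optimal.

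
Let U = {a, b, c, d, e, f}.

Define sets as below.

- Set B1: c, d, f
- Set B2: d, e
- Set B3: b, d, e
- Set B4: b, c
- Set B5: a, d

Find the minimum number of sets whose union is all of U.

B1, B3, and B5 cover everything between them: the union {a, b, c, d, e, f} is all of U.
Only B5 contains a, so B5 is forced; the remaining 4 points need at least 2 more sets (each remaining set adds at most 2) — so at least 3 sets are needed, and 3 is optimal.

3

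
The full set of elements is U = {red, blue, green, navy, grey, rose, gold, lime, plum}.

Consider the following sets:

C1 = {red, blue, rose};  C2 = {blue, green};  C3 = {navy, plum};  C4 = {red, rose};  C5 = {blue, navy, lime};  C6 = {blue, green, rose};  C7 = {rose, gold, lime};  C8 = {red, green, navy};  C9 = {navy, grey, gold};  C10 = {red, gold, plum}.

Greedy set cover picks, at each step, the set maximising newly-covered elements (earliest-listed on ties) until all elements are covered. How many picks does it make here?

5

Greedy: pick C1 (covers 3 new) → pick C9 (covers 3 new) → pick C2 (covers 1 new) → pick C3 (covers 1 new) → pick C5 (covers 1 new). Total picks: 5.
(The true minimum cover uses only 4 sets, so greedy is not optimal here.)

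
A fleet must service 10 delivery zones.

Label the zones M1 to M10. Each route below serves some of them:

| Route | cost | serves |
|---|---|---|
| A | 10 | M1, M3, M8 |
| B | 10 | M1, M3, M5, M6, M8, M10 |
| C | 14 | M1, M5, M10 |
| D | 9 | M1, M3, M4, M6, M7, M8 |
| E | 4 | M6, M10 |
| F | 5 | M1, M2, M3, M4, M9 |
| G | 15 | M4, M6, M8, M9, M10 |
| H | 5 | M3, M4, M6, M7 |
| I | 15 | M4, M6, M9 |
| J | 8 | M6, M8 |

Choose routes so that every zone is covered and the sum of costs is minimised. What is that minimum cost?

B, F, H together cover every zone (B ∪ F ∪ H = {M1, M2, M3, M4, M5, M6, M7, M8, M9, M10}); total cost 10 + 5 + 5 = 20.
The greedy pick F, E, D, B costs 28; no covering selection beats 20.

20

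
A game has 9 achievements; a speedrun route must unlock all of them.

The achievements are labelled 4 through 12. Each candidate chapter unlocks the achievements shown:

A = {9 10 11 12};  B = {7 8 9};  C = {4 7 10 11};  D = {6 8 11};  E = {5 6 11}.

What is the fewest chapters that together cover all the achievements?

4

Take {A, B, C, E}. Their union is {4, 5, 6, 7, 8, 9, 10, 11, 12}, which is all 9 achievements.
Only C contains 4, so C is forced; the remaining 5 achievements need at least 3 more chapters (each remaining chapter adds at most 2) — so at least 4 chapters are needed, and 4 is optimal.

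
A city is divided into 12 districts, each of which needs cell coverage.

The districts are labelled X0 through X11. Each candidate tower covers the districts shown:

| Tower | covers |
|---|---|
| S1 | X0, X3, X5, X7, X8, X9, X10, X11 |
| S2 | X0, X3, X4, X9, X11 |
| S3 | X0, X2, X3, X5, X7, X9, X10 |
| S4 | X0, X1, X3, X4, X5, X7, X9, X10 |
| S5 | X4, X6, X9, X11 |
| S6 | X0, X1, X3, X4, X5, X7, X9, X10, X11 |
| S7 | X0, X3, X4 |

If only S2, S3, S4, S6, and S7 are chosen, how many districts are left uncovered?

2

Union of S2, S3, S4, S6, S7 = {X0, X1, X2, X3, X4, X5, X7, X9, X10, X11}.
Not covered: X6, X8 — 2 districts.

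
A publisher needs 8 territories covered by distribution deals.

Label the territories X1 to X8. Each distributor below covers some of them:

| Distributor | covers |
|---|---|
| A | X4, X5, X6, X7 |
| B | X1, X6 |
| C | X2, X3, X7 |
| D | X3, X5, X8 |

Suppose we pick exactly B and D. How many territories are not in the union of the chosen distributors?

Union of B, D = {X1, X3, X5, X6, X8}.
Not covered: X2, X4, X7 — 3 territories.

3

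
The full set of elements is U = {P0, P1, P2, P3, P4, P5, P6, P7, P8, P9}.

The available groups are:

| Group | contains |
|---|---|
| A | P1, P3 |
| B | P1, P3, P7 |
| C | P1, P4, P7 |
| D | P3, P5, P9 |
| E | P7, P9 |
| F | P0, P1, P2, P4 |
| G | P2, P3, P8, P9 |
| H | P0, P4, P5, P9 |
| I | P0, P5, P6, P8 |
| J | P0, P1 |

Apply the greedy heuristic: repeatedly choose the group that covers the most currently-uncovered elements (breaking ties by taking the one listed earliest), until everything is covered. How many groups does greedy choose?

4

Greedy: pick F (covers 4 new) → pick D (covers 3 new) → pick I (covers 2 new) → pick B (covers 1 new). Total picks: 4.
(The true minimum cover uses only 3 groups, so greedy is not optimal here.)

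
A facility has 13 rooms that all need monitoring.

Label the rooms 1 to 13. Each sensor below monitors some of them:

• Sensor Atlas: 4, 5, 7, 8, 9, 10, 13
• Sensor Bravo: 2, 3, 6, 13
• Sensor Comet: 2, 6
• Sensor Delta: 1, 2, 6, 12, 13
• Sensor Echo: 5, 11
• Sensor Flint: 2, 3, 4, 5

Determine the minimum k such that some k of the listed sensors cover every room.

4

Atlas and Delta and Echo and Flint together: Atlas ∪ Delta ∪ Echo ∪ Flint = {1, 2, 3, 4, 5, 6, 7, 8, 9, 10, 11, 12, 13} — every room is covered.
No 3 of the 6 sensors cover everything (all 20 combinations miss at least one room), so 4 is optimal.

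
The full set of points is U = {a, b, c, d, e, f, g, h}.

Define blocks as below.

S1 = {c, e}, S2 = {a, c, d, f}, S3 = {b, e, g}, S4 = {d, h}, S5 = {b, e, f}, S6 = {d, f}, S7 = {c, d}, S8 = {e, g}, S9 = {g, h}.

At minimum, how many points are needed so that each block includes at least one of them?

Take T = {d, e, g}. Each listed block contains at least one of these, so T is a hitting set of size 3.
The blocks S1, S6, S9 are pairwise disjoint, so any hitting set needs a separate point for each — at least 3. Hence 3 is optimal.

3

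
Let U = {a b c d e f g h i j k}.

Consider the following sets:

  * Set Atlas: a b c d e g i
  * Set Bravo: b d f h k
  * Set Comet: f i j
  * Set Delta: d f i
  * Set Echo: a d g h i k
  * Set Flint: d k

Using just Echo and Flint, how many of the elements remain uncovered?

5

Union of Echo, Flint = {a, d, g, h, i, k}.
Not covered: b, c, e, f, j — 5 elements.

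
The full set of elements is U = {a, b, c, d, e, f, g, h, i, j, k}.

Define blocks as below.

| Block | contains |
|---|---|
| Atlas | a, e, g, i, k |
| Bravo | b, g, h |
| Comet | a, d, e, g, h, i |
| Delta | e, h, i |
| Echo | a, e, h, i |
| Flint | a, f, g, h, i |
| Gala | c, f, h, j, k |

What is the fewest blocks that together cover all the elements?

Bravo, Comet, and Gala cover everything between them: the union {a, b, c, d, e, f, g, h, i, j, k} is all of U.
Only Bravo contains b, so Bravo is forced; the remaining 8 elements need at least 2 more blocks (each remaining block adds at most 4) — so at least 3 blocks are needed, and 3 is optimal.

3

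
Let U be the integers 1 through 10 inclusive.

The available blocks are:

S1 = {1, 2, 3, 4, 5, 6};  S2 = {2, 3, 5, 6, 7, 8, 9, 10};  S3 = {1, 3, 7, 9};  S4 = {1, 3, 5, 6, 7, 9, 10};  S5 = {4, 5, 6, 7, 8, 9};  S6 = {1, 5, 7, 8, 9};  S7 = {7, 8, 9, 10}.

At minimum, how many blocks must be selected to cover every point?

Take {S1, S7}. Their union is {1, 2, 3, 4, 5, 6, 7, 8, 9, 10}, which is all 10 points.
No single block has all 10 points (the largest, S2, has 8), so 2 is optimal.

2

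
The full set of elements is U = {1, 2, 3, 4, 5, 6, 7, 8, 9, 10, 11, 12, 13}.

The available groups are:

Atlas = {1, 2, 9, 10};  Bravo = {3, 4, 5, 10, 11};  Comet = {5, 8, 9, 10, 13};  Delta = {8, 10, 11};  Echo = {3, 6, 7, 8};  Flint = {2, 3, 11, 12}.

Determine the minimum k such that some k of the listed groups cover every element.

Take {Atlas, Bravo, Comet, Echo, Flint}. Their union is {1, 2, 3, 4, 5, 6, 7, 8, 9, 10, 11, 12, 13}, which is all 13 elements.
No 4 of the 6 groups cover everything (all 15 combinations miss at least one element), so 5 is optimal.

5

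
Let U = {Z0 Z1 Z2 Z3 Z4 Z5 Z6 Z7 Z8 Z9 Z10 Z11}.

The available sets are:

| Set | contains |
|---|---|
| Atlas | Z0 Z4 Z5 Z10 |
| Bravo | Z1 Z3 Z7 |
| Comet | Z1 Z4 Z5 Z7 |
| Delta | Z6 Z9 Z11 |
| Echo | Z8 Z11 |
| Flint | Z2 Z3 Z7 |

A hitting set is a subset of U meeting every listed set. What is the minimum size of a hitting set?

The 3 elements {Z4, Z7, Z11} hit every set.
The sets Atlas, Delta, Flint are pairwise disjoint, so any hitting set needs a separate element for each — at least 3. Hence 3 is optimal.

3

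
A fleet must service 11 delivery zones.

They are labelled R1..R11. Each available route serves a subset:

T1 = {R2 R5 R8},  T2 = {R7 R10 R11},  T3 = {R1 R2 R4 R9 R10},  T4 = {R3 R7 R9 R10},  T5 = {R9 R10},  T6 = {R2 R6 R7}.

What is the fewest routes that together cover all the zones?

5

T1 and T2 and T3 and T4 and T6 together: T1 ∪ T2 ∪ T3 ∪ T4 ∪ T6 = {R1, R2, R3, R4, R5, R6, R7, R8, R9, R10, R11} — every zone is covered.
No 4 of the 6 routes cover everything (all 15 combinations miss at least one zone), so 5 is optimal.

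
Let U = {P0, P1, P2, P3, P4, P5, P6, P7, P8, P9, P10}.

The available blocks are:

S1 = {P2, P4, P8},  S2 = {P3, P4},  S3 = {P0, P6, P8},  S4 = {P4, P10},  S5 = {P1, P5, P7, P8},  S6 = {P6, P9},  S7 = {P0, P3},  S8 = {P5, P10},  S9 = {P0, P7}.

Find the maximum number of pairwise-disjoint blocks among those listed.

4

S4, S5, S6, S7 are pairwise disjoint (S4={P4,P10}; S5={P1,P5,P7,P8}; S6={P6,P9}; S7={P0,P3}).
Every remaining block overlaps one of these, and no 5 of the listed blocks are pairwise disjoint, so 4 is the maximum.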